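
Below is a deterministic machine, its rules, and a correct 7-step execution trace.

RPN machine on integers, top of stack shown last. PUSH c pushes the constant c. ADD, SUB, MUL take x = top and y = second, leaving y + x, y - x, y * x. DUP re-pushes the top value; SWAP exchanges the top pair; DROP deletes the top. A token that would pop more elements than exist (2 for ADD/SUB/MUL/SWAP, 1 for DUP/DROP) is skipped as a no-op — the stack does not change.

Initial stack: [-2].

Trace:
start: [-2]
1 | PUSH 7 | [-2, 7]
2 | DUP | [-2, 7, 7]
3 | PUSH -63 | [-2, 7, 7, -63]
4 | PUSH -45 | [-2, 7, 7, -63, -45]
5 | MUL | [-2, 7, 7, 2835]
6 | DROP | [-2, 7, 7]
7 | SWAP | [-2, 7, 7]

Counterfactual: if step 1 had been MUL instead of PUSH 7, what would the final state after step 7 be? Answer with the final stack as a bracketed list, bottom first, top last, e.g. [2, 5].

[-2, -2]

(re-executing from step 1 with the substitution; state before step 1: [-2])
1 | MUL | [-2]
2 | DUP | [-2, -2]
3 | PUSH -63 | [-2, -2, -63]
4 | PUSH -45 | [-2, -2, -63, -45]
5 | MUL | [-2, -2, 2835]
6 | DROP | [-2, -2]
7 | SWAP | [-2, -2]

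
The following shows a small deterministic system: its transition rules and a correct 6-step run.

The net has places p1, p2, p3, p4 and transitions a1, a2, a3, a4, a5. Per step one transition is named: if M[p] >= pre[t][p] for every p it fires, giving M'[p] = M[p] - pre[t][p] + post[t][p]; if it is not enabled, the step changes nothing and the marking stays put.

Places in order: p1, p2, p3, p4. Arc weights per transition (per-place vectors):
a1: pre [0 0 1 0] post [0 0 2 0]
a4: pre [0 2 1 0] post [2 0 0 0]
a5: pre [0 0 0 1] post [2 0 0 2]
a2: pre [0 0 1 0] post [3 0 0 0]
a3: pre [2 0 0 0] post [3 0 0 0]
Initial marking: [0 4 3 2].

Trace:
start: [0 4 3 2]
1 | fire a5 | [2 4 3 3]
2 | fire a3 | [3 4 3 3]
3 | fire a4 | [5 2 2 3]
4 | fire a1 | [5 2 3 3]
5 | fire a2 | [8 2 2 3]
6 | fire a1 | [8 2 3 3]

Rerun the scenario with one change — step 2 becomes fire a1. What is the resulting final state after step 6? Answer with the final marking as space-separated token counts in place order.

(re-executing from step 2 with the substitution; state before step 2: [2 4 3 3])
2 | fire a1 | [2 4 4 3]
3 | fire a4 | [4 2 3 3]
4 | fire a1 | [4 2 4 3]
5 | fire a2 | [7 2 3 3]
6 | fire a1 | [7 2 4 3]

7 2 4 3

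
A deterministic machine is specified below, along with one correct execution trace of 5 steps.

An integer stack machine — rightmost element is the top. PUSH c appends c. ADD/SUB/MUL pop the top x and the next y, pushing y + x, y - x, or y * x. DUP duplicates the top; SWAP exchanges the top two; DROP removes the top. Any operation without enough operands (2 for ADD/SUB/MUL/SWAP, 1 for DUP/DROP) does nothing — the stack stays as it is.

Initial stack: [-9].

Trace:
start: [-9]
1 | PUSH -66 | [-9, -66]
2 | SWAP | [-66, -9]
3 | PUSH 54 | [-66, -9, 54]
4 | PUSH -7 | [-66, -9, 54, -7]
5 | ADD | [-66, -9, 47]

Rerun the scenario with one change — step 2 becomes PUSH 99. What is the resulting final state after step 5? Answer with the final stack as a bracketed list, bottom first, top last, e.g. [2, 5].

(re-executing from step 2 with the substitution; state before step 2: [-9, -66])
2 | PUSH 99 | [-9, -66, 99]
3 | PUSH 54 | [-9, -66, 99, 54]
4 | PUSH -7 | [-9, -66, 99, 54, -7]
5 | ADD | [-9, -66, 99, 47]

[-9, -66, 99, 47]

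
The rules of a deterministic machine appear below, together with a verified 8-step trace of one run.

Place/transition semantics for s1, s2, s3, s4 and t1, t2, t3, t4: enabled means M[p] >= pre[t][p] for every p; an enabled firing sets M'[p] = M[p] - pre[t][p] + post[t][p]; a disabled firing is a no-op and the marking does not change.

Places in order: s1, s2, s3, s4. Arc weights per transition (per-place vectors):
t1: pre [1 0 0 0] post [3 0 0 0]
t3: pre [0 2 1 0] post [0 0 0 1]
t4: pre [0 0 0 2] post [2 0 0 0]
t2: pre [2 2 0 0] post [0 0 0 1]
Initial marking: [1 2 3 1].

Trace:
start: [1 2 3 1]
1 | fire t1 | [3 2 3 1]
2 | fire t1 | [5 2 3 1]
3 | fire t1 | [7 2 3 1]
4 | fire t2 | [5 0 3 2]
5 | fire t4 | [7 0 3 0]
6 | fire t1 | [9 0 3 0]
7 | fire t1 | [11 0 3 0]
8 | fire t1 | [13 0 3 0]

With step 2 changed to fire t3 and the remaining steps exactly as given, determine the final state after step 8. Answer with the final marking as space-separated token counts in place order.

(re-executing from step 2 with the substitution; state before step 2: [3 2 3 1])
2 | fire t3 | [3 0 2 2]
3 | fire t1 | [5 0 2 2]
4 | fire t2 | [5 0 2 2]
5 | fire t4 | [7 0 2 0]
6 | fire t1 | [9 0 2 0]
7 | fire t1 | [11 0 2 0]
8 | fire t1 | [13 0 2 0]

13 0 2 0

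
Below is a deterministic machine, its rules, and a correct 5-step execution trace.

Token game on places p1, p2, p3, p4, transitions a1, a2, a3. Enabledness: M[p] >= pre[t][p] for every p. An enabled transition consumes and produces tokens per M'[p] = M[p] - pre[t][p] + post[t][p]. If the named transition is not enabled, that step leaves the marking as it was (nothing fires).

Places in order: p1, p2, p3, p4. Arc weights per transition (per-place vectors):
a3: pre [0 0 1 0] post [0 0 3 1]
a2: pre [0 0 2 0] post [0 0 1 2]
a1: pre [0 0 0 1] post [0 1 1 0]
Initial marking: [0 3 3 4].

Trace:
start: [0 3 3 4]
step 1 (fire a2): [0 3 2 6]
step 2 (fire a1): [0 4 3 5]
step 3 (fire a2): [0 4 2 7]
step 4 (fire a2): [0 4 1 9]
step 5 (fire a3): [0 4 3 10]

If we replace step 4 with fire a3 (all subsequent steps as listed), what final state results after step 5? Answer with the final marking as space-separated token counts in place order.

(re-executing from step 4 with the substitution; state before step 4: [0 4 2 7])
step 4 (fire a3): [0 4 4 8]
step 5 (fire a3): [0 4 6 9]

0 4 6 9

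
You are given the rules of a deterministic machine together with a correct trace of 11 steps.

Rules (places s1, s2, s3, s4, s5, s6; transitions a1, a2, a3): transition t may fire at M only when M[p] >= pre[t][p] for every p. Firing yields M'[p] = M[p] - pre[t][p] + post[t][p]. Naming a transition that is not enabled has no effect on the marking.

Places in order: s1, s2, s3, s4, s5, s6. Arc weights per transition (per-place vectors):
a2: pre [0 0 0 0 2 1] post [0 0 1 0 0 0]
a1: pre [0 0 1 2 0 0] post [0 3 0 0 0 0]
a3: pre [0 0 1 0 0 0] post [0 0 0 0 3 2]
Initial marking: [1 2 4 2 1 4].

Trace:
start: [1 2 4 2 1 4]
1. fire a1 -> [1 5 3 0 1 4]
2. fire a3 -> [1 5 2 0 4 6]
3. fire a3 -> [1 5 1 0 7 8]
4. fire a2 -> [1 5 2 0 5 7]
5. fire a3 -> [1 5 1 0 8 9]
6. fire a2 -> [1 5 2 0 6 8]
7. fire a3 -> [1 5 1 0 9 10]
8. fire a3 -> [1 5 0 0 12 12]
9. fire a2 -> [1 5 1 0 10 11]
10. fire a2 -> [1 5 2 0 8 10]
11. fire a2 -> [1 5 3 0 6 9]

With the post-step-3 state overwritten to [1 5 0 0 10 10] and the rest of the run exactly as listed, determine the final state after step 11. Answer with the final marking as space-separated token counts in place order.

1 5 3 0 6 9

state after step 3 := [1 5 0 0 10 10]
4. fire a2 -> [1 5 1 0 8 9]
5. fire a3 -> [1 5 0 0 11 11]
6. fire a2 -> [1 5 1 0 9 10]
7. fire a3 -> [1 5 0 0 12 12]
8. fire a3 -> [1 5 0 0 12 12]
9. fire a2 -> [1 5 1 0 10 11]
10. fire a2 -> [1 5 2 0 8 10]
11. fire a2 -> [1 5 3 0 6 9]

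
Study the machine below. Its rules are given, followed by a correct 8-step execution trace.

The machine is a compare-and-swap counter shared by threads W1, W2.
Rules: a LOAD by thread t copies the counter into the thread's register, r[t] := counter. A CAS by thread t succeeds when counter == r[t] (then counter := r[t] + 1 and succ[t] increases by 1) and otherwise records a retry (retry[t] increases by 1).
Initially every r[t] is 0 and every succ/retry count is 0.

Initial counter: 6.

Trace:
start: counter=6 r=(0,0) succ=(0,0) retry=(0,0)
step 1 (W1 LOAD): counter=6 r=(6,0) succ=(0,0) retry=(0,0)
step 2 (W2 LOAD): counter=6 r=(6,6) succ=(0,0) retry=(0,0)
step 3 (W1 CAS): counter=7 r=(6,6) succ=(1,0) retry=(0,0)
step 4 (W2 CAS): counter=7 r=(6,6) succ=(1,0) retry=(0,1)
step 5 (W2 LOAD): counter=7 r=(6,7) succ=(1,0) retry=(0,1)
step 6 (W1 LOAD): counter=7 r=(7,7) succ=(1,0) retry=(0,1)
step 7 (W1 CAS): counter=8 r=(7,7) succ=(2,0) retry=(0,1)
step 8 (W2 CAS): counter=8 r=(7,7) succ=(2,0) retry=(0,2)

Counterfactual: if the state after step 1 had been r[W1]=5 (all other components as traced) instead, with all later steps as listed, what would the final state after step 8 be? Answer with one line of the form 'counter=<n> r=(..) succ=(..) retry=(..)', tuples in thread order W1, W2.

state after step 1 := counter=6 r=(5,0) succ=(0,0) retry=(0,0)
step 2 (W2 LOAD): counter=6 r=(5,6) succ=(0,0) retry=(0,0)
step 3 (W1 CAS): counter=6 r=(5,6) succ=(0,0) retry=(1,0)
step 4 (W2 CAS): counter=7 r=(5,6) succ=(0,1) retry=(1,0)
step 5 (W2 LOAD): counter=7 r=(5,7) succ=(0,1) retry=(1,0)
step 6 (W1 LOAD): counter=7 r=(7,7) succ=(0,1) retry=(1,0)
step 7 (W1 CAS): counter=8 r=(7,7) succ=(1,1) retry=(1,0)
step 8 (W2 CAS): counter=8 r=(7,7) succ=(1,1) retry=(1,1)

counter=8 r=(7,7) succ=(1,1) retry=(1,1)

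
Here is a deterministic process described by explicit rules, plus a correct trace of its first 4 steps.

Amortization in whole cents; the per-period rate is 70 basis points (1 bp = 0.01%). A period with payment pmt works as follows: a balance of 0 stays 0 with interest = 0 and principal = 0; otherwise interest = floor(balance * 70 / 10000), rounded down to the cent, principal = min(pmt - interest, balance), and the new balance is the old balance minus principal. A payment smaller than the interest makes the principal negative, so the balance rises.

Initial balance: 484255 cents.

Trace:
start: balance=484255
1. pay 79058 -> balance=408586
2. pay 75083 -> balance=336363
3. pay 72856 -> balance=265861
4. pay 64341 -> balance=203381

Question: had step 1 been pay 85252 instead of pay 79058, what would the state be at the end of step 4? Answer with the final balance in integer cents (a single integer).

197055

(re-executing from step 1 with the substitution; state before step 1: balance=484255)
1. pay 85252 -> balance=402392
2. pay 75083 -> balance=330125
3. pay 72856 -> balance=259579
4. pay 64341 -> balance=197055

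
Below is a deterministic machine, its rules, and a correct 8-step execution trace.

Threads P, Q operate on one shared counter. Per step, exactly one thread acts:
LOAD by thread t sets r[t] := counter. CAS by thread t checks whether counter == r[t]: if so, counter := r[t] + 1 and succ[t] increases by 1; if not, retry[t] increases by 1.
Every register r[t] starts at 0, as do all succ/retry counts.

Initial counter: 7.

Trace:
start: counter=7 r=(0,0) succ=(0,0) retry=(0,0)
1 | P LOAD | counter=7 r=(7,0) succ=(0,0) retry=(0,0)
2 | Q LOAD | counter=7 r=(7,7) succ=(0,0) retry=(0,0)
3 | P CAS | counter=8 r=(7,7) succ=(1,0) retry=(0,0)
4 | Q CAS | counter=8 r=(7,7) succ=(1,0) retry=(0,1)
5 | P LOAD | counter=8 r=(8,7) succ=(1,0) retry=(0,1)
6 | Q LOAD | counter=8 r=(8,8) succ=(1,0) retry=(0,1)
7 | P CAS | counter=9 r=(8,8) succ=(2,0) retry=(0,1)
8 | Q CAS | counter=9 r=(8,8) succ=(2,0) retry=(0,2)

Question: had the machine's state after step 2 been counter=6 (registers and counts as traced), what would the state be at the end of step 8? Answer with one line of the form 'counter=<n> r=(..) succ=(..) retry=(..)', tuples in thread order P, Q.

counter=7 r=(6,6) succ=(1,0) retry=(1,2)

state after step 2 := counter=6 r=(7,7) succ=(0,0) retry=(0,0)
3 | P CAS | counter=6 r=(7,7) succ=(0,0) retry=(1,0)
4 | Q CAS | counter=6 r=(7,7) succ=(0,0) retry=(1,1)
5 | P LOAD | counter=6 r=(6,7) succ=(0,0) retry=(1,1)
6 | Q LOAD | counter=6 r=(6,6) succ=(0,0) retry=(1,1)
7 | P CAS | counter=7 r=(6,6) succ=(1,0) retry=(1,1)
8 | Q CAS | counter=7 r=(6,6) succ=(1,0) retry=(1,2)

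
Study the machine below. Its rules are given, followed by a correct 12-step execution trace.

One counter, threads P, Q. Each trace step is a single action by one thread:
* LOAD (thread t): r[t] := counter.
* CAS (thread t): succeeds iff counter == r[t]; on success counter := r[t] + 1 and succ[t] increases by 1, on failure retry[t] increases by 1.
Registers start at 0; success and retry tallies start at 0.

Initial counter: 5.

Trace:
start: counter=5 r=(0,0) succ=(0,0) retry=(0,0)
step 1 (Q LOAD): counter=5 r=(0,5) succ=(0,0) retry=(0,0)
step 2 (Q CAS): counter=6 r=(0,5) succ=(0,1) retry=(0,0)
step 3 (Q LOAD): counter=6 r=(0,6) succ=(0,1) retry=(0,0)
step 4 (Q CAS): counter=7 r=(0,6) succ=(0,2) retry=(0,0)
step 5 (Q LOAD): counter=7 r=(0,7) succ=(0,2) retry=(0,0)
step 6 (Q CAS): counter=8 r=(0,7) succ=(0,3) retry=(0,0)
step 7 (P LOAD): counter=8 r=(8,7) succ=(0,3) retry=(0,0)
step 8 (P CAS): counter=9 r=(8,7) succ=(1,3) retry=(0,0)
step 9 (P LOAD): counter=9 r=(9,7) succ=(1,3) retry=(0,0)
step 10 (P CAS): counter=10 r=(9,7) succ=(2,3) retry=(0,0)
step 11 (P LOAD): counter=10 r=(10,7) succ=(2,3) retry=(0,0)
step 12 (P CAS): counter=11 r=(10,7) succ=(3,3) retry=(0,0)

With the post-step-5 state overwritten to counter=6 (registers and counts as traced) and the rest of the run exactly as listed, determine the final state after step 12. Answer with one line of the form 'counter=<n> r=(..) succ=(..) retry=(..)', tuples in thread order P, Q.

state after step 5 := counter=6 r=(0,7) succ=(0,2) retry=(0,0)
step 6 (Q CAS): counter=6 r=(0,7) succ=(0,2) retry=(0,1)
step 7 (P LOAD): counter=6 r=(6,7) succ=(0,2) retry=(0,1)
step 8 (P CAS): counter=7 r=(6,7) succ=(1,2) retry=(0,1)
step 9 (P LOAD): counter=7 r=(7,7) succ=(1,2) retry=(0,1)
step 10 (P CAS): counter=8 r=(7,7) succ=(2,2) retry=(0,1)
step 11 (P LOAD): counter=8 r=(8,7) succ=(2,2) retry=(0,1)
step 12 (P CAS): counter=9 r=(8,7) succ=(3,2) retry=(0,1)

counter=9 r=(8,7) succ=(3,2) retry=(0,1)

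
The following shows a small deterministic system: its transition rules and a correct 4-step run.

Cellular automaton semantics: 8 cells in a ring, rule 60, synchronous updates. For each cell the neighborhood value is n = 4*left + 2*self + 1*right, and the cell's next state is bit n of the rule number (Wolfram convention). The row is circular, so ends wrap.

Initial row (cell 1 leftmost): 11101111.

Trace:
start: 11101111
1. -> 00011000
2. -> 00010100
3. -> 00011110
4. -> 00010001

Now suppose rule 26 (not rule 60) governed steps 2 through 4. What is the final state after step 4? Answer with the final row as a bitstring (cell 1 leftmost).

11010101

(re-executing steps 2..4 under rule 26; state before step 2: 00011000)
2. -> 00110100
3. -> 01100010
4. -> 11010101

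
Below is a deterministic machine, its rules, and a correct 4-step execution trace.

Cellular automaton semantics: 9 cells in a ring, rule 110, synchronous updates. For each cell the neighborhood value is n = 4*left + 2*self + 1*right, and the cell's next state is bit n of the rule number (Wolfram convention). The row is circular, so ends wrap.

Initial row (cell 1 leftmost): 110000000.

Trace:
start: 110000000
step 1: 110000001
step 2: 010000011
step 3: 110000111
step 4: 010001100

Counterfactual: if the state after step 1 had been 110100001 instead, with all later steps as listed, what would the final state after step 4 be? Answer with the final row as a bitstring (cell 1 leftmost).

011101100

state after step 1 := 110100001
step 2: 011100011
step 3: 110100111
step 4: 011101100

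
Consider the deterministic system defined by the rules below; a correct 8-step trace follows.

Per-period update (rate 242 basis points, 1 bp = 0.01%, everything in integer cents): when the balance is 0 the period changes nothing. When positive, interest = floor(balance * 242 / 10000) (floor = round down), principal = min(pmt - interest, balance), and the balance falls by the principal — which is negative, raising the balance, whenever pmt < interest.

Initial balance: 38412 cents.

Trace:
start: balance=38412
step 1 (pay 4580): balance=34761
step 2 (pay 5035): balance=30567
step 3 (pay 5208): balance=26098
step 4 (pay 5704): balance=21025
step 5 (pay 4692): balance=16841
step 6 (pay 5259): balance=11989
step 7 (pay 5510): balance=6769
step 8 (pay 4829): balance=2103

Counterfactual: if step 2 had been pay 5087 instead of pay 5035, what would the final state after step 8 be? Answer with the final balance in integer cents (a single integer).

2044

(re-executing from step 2 with the substitution; state before step 2: balance=34761)
step 2 (pay 5087): balance=30515
step 3 (pay 5208): balance=26045
step 4 (pay 5704): balance=20971
step 5 (pay 4692): balance=16786
step 6 (pay 5259): balance=11933
step 7 (pay 5510): balance=6711
step 8 (pay 4829): balance=2044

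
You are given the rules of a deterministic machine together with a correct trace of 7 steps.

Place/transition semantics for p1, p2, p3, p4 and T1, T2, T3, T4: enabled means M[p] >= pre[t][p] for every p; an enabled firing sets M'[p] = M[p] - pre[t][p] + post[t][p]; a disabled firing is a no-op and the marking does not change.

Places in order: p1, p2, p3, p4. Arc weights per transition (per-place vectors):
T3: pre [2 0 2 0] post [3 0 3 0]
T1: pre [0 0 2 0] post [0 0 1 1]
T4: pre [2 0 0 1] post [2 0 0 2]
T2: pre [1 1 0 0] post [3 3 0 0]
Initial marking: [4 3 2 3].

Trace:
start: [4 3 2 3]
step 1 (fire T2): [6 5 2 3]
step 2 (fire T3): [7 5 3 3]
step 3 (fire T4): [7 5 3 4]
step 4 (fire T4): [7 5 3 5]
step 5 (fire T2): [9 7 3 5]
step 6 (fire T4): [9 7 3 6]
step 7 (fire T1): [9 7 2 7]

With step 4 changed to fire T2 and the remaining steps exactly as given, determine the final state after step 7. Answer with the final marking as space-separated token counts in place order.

11 9 2 6

(re-executing from step 4 with the substitution; state before step 4: [7 5 3 4])
step 4 (fire T2): [9 7 3 4]
step 5 (fire T2): [11 9 3 4]
step 6 (fire T4): [11 9 3 5]
step 7 (fire T1): [11 9 2 6]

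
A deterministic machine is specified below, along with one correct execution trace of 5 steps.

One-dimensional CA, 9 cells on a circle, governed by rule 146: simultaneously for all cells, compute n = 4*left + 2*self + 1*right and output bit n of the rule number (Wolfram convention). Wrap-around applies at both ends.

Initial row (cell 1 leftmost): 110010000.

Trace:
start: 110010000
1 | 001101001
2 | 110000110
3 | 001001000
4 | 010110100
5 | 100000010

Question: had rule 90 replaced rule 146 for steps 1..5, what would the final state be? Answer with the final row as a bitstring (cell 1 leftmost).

110100001

(re-executing steps 1..5 under rule 90; state before step 1: 110010000)
1 | 111101001
2 | 000100111
3 | 101011101
4 | 100010101
5 | 110100001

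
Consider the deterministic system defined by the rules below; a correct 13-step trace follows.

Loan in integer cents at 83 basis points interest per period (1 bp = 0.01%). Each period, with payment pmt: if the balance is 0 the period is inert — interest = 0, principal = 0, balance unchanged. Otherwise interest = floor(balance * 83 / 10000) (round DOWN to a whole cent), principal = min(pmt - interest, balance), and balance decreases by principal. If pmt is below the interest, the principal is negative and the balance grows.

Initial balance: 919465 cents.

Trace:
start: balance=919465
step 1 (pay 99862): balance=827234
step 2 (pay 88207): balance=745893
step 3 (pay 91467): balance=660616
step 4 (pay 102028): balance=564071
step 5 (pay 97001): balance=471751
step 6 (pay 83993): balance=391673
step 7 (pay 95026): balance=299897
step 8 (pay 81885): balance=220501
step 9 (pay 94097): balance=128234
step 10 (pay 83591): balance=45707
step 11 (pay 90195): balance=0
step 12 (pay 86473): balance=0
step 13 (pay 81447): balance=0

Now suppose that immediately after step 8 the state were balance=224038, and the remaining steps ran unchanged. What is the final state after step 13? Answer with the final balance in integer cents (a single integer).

state after step 8 := balance=224038
step 9 (pay 94097): balance=131800
step 10 (pay 83591): balance=49302
step 11 (pay 90195): balance=0
step 12 (pay 86473): balance=0
step 13 (pay 81447): balance=0

0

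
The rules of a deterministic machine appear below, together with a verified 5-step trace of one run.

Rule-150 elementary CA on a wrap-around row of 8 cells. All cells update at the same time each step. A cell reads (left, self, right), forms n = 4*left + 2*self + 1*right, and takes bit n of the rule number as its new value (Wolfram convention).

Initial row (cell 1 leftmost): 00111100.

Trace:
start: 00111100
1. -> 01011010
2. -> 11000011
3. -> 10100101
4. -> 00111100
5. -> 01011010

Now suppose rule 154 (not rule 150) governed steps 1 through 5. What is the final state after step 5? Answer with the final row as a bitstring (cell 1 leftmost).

10100111

(re-executing steps 1..5 under rule 154; state before step 1: 00111100)
1. -> 01111010
2. -> 11110001
3. -> 11101011
4. -> 11000011
5. -> 10100111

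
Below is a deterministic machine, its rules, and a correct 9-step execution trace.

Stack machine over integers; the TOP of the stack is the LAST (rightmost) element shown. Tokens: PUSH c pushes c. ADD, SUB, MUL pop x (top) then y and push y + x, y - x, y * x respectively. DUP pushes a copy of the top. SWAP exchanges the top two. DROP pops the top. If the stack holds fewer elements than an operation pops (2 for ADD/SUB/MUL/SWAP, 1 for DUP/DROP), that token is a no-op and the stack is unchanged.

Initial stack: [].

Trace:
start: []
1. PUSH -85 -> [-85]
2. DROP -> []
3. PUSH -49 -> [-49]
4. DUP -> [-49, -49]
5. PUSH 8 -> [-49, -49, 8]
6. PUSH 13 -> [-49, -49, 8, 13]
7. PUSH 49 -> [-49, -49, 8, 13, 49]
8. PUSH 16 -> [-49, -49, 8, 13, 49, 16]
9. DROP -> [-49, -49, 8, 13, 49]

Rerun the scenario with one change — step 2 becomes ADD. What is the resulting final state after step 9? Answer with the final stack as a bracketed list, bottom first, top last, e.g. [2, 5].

[-85, -49, -49, 8, 13, 49]

(re-executing from step 2 with the substitution; state before step 2: [-85])
2. ADD -> [-85]
3. PUSH -49 -> [-85, -49]
4. DUP -> [-85, -49, -49]
5. PUSH 8 -> [-85, -49, -49, 8]
6. PUSH 13 -> [-85, -49, -49, 8, 13]
7. PUSH 49 -> [-85, -49, -49, 8, 13, 49]
8. PUSH 16 -> [-85, -49, -49, 8, 13, 49, 16]
9. DROP -> [-85, -49, -49, 8, 13, 49]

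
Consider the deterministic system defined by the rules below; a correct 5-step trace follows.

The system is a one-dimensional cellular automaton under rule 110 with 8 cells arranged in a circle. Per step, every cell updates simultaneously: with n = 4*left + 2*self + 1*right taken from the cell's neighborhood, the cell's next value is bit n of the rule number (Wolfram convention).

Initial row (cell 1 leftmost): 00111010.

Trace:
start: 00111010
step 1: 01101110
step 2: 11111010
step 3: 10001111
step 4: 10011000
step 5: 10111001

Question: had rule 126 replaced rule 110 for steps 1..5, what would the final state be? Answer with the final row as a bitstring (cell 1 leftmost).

11111111

(re-executing steps 1..5 under rule 126; state before step 1: 00111010)
step 1: 01101111
step 2: 11111001
step 3: 00001111
step 4: 10011001
step 5: 11111111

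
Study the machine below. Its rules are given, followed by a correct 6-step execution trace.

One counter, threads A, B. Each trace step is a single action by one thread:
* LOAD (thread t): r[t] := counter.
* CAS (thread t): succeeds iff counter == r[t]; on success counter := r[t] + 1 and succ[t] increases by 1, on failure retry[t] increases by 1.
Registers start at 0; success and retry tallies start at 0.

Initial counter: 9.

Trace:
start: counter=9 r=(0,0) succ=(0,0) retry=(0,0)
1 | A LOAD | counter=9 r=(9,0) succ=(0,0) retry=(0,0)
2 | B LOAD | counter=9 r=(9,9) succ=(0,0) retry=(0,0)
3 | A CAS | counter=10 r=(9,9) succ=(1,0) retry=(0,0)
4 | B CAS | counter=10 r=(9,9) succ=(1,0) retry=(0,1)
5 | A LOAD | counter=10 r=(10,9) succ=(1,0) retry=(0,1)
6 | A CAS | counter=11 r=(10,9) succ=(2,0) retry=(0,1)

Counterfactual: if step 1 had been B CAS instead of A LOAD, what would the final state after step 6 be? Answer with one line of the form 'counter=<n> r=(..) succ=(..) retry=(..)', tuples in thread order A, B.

(re-executing from step 1 with the substitution; state before step 1: counter=9 r=(0,0) succ=(0,0) retry=(0,0))
1 | B CAS | counter=9 r=(0,0) succ=(0,0) retry=(0,1)
2 | B LOAD | counter=9 r=(0,9) succ=(0,0) retry=(0,1)
3 | A CAS | counter=9 r=(0,9) succ=(0,0) retry=(1,1)
4 | B CAS | counter=10 r=(0,9) succ=(0,1) retry=(1,1)
5 | A LOAD | counter=10 r=(10,9) succ=(0,1) retry=(1,1)
6 | A CAS | counter=11 r=(10,9) succ=(1,1) retry=(1,1)

counter=11 r=(10,9) succ=(1,1) retry=(1,1)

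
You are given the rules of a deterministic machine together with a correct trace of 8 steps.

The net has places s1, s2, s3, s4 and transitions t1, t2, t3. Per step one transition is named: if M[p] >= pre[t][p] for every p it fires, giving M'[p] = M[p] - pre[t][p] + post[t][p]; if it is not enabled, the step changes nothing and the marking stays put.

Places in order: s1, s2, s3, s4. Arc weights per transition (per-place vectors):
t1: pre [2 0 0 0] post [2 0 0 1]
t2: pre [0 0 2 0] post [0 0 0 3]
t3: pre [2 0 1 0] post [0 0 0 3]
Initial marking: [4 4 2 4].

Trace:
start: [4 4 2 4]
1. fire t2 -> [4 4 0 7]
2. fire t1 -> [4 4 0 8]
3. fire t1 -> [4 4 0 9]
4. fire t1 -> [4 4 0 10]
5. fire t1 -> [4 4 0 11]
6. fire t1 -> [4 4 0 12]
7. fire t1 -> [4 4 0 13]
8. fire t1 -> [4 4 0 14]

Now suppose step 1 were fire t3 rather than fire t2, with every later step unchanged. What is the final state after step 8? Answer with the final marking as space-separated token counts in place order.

(re-executing from step 1 with the substitution; state before step 1: [4 4 2 4])
1. fire t3 -> [2 4 1 7]
2. fire t1 -> [2 4 1 8]
3. fire t1 -> [2 4 1 9]
4. fire t1 -> [2 4 1 10]
5. fire t1 -> [2 4 1 11]
6. fire t1 -> [2 4 1 12]
7. fire t1 -> [2 4 1 13]
8. fire t1 -> [2 4 1 14]

2 4 1 14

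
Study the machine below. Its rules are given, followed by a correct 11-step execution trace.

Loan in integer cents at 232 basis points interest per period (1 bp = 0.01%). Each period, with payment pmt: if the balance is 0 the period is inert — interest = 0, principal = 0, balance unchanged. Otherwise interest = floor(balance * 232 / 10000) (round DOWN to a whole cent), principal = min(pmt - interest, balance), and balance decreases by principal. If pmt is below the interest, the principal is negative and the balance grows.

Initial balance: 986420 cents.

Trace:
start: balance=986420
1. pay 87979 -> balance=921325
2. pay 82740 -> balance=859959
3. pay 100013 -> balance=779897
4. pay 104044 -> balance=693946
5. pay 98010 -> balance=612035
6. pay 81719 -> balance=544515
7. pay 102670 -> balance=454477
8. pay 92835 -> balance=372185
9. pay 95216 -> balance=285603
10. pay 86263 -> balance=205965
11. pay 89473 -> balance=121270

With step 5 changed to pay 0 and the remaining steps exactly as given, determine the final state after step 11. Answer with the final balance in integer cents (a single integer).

233741

(re-executing from step 5 with the substitution; state before step 5: balance=693946)
5. pay 0 -> balance=710045
6. pay 81719 -> balance=644799
7. pay 102670 -> balance=557088
8. pay 92835 -> balance=477177
9. pay 95216 -> balance=393031
10. pay 86263 -> balance=315886
11. pay 89473 -> balance=233741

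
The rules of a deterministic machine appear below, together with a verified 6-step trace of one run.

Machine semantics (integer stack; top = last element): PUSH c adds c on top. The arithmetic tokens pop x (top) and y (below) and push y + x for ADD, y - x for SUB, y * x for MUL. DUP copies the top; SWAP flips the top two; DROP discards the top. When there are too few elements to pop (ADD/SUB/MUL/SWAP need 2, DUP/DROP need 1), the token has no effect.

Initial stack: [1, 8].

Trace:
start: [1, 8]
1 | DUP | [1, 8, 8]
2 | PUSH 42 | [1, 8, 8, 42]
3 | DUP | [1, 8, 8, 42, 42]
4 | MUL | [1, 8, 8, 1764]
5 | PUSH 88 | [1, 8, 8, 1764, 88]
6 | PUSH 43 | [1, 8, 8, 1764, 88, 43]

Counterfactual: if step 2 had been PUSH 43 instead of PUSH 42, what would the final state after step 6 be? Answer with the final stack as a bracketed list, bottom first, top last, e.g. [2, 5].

[1, 8, 8, 1849, 88, 43]

(re-executing from step 2 with the substitution; state before step 2: [1, 8, 8])
2 | PUSH 43 | [1, 8, 8, 43]
3 | DUP | [1, 8, 8, 43, 43]
4 | MUL | [1, 8, 8, 1849]
5 | PUSH 88 | [1, 8, 8, 1849, 88]
6 | PUSH 43 | [1, 8, 8, 1849, 88, 43]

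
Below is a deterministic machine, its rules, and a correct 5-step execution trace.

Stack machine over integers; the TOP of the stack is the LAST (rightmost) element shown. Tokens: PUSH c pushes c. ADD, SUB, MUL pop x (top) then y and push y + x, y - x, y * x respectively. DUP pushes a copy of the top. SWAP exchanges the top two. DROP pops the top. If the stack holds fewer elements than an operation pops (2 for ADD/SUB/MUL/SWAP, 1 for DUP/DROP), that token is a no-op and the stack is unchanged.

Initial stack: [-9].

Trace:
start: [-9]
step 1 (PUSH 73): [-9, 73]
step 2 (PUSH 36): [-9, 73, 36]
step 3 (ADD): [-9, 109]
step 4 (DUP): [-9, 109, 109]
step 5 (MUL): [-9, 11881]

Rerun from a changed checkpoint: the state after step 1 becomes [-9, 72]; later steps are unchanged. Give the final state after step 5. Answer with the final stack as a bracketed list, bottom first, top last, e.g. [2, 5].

state after step 1 := [-9, 72]
step 2 (PUSH 36): [-9, 72, 36]
step 3 (ADD): [-9, 108]
step 4 (DUP): [-9, 108, 108]
step 5 (MUL): [-9, 11664]

[-9, 11664]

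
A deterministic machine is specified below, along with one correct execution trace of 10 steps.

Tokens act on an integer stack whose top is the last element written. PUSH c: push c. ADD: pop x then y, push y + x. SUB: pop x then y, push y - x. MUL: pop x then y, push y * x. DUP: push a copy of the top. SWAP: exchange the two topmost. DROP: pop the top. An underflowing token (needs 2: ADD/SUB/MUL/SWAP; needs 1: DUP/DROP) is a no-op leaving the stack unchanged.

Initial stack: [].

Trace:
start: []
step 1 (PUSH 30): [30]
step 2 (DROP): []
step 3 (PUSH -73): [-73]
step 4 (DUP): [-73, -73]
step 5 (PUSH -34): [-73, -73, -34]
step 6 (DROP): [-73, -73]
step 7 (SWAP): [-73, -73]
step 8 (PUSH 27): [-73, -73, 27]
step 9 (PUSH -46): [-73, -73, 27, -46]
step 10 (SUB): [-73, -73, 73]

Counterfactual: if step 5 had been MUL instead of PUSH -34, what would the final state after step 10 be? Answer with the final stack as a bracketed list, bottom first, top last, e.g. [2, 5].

[73]

(re-executing from step 5 with the substitution; state before step 5: [-73, -73])
step 5 (MUL): [5329]
step 6 (DROP): []
step 7 (SWAP): []
step 8 (PUSH 27): [27]
step 9 (PUSH -46): [27, -46]
step 10 (SUB): [73]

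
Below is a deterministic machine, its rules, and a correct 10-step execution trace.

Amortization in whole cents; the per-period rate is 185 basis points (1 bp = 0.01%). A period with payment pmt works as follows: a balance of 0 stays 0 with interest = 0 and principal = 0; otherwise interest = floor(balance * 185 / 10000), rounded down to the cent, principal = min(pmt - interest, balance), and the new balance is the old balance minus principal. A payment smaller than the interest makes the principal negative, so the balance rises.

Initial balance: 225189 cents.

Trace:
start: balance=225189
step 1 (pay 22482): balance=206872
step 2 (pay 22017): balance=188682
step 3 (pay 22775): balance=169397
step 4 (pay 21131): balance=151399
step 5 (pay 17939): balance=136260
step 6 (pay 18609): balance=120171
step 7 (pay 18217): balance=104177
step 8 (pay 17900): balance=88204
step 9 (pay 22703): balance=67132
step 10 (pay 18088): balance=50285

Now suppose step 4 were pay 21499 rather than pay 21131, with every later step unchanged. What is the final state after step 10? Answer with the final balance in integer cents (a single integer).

(re-executing from step 4 with the substitution; state before step 4: balance=169397)
step 4 (pay 21499): balance=151031
step 5 (pay 17939): balance=135886
step 6 (pay 18609): balance=119790
step 7 (pay 18217): balance=103789
step 8 (pay 17900): balance=87809
step 9 (pay 22703): balance=66730
step 10 (pay 18088): balance=49876

49876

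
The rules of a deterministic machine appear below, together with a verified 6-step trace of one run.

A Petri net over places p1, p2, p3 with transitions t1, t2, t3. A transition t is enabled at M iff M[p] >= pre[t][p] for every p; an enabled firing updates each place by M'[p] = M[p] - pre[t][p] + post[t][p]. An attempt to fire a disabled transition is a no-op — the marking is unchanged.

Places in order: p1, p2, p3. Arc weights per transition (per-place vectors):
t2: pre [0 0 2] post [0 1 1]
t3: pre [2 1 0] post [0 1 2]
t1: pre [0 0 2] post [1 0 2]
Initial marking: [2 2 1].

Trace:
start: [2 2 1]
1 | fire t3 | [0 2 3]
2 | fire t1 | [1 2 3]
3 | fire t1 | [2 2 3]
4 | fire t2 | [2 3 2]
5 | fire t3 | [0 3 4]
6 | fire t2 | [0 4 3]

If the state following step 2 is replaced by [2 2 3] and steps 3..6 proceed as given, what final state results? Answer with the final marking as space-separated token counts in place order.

1 4 3

state after step 2 := [2 2 3]
3 | fire t1 | [3 2 3]
4 | fire t2 | [3 3 2]
5 | fire t3 | [1 3 4]
6 | fire t2 | [1 4 3]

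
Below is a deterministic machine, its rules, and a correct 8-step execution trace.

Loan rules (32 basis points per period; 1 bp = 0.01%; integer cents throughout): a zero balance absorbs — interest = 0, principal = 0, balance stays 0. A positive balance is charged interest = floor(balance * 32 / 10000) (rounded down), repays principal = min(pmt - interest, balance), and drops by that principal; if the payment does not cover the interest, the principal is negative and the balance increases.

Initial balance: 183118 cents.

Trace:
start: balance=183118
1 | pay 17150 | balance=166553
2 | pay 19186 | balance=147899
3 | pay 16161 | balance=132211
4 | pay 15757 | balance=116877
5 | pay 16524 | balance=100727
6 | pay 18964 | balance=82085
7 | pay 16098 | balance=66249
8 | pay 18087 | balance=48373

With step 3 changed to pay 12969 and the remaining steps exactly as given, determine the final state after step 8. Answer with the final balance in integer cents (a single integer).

(re-executing from step 3 with the substitution; state before step 3: balance=147899)
3 | pay 12969 | balance=135403
4 | pay 15757 | balance=120079
5 | pay 16524 | balance=103939
6 | pay 18964 | balance=85307
7 | pay 16098 | balance=69481
8 | pay 18087 | balance=51616

51616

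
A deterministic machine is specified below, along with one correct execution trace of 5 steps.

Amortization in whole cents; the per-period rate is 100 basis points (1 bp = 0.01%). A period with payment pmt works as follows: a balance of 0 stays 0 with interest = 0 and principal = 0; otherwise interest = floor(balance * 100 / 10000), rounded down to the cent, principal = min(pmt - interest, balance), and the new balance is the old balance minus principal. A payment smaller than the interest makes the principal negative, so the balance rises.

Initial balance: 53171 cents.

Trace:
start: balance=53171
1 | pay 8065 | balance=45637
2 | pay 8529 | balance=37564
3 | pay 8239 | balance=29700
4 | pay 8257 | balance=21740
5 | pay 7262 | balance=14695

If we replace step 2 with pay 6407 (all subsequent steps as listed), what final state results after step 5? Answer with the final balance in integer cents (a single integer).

(re-executing from step 2 with the substitution; state before step 2: balance=45637)
2 | pay 6407 | balance=39686
3 | pay 8239 | balance=31843
4 | pay 8257 | balance=23904
5 | pay 7262 | balance=16881

16881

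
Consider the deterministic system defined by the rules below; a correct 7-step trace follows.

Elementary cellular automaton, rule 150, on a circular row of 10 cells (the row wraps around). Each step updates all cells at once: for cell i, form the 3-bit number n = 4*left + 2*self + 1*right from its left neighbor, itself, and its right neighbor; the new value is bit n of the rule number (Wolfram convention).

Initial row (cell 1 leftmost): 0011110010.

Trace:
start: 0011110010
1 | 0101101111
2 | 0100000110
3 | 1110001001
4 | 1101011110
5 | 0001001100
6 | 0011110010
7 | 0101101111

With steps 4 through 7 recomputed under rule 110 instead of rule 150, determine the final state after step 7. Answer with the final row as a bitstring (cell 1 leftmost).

(re-executing steps 4..7 under rule 110; state before step 4: 1110001001)
4 | 0010011011
5 | 0110111111
6 | 1111100001
7 | 0000100011

0000100011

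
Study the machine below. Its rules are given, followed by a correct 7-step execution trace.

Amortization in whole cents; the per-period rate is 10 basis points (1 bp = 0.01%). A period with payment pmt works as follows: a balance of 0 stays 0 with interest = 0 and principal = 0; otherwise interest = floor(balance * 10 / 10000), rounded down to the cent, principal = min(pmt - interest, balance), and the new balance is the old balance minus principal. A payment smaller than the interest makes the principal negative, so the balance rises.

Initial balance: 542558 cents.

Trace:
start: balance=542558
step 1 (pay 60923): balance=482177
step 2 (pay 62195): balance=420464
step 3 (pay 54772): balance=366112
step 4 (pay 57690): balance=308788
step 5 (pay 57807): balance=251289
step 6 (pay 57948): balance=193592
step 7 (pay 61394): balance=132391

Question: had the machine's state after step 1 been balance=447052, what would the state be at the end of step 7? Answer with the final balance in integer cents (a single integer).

97055

state after step 1 := balance=447052
step 2 (pay 62195): balance=385304
step 3 (pay 54772): balance=330917
step 4 (pay 57690): balance=273557
step 5 (pay 57807): balance=216023
step 6 (pay 57948): balance=158291
step 7 (pay 61394): balance=97055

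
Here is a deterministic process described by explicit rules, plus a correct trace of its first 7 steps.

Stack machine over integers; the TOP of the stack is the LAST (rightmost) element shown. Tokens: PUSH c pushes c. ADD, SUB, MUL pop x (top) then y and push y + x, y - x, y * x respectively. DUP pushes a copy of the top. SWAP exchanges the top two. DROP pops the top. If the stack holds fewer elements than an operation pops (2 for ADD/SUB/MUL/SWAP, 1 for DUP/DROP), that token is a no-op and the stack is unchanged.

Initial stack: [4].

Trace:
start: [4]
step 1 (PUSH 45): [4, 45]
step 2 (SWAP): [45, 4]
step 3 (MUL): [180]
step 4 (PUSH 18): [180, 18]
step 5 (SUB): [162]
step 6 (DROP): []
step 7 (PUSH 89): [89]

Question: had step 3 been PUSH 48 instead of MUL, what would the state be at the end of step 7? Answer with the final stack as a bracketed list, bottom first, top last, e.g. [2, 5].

[45, 4, 89]

(re-executing from step 3 with the substitution; state before step 3: [45, 4])
step 3 (PUSH 48): [45, 4, 48]
step 4 (PUSH 18): [45, 4, 48, 18]
step 5 (SUB): [45, 4, 30]
step 6 (DROP): [45, 4]
step 7 (PUSH 89): [45, 4, 89]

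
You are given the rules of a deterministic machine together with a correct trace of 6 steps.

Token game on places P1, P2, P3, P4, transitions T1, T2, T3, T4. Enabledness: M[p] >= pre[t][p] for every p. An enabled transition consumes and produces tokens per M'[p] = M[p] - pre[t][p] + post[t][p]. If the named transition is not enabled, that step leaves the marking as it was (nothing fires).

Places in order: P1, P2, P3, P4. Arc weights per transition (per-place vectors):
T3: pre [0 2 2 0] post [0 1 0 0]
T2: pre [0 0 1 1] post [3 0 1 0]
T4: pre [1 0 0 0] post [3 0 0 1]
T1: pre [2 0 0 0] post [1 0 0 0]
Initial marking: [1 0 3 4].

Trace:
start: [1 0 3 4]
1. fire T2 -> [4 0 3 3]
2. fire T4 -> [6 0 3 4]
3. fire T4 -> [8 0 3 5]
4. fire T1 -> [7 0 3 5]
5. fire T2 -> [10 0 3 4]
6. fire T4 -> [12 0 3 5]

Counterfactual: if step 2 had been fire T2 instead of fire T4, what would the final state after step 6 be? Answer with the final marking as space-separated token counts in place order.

(re-executing from step 2 with the substitution; state before step 2: [4 0 3 3])
2. fire T2 -> [7 0 3 2]
3. fire T4 -> [9 0 3 3]
4. fire T1 -> [8 0 3 3]
5. fire T2 -> [11 0 3 2]
6. fire T4 -> [13 0 3 3]

13 0 3 3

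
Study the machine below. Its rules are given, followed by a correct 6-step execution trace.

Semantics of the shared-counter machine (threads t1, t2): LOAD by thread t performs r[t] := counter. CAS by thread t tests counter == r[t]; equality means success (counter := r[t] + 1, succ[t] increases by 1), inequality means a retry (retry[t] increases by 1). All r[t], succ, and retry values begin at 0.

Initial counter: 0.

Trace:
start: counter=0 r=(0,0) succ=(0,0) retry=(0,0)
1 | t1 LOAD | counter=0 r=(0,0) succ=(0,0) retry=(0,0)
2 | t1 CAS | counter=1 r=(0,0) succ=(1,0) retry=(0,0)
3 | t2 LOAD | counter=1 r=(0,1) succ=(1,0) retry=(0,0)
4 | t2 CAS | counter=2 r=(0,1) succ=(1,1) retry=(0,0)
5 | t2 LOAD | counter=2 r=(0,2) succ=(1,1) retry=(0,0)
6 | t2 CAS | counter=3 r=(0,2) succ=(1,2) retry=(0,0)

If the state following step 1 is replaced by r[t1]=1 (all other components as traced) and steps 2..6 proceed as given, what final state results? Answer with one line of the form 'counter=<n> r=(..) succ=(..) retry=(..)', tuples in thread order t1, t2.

state after step 1 := counter=0 r=(1,0) succ=(0,0) retry=(0,0)
2 | t1 CAS | counter=0 r=(1,0) succ=(0,0) retry=(1,0)
3 | t2 LOAD | counter=0 r=(1,0) succ=(0,0) retry=(1,0)
4 | t2 CAS | counter=1 r=(1,0) succ=(0,1) retry=(1,0)
5 | t2 LOAD | counter=1 r=(1,1) succ=(0,1) retry=(1,0)
6 | t2 CAS | counter=2 r=(1,1) succ=(0,2) retry=(1,0)

counter=2 r=(1,1) succ=(0,2) retry=(1,0)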